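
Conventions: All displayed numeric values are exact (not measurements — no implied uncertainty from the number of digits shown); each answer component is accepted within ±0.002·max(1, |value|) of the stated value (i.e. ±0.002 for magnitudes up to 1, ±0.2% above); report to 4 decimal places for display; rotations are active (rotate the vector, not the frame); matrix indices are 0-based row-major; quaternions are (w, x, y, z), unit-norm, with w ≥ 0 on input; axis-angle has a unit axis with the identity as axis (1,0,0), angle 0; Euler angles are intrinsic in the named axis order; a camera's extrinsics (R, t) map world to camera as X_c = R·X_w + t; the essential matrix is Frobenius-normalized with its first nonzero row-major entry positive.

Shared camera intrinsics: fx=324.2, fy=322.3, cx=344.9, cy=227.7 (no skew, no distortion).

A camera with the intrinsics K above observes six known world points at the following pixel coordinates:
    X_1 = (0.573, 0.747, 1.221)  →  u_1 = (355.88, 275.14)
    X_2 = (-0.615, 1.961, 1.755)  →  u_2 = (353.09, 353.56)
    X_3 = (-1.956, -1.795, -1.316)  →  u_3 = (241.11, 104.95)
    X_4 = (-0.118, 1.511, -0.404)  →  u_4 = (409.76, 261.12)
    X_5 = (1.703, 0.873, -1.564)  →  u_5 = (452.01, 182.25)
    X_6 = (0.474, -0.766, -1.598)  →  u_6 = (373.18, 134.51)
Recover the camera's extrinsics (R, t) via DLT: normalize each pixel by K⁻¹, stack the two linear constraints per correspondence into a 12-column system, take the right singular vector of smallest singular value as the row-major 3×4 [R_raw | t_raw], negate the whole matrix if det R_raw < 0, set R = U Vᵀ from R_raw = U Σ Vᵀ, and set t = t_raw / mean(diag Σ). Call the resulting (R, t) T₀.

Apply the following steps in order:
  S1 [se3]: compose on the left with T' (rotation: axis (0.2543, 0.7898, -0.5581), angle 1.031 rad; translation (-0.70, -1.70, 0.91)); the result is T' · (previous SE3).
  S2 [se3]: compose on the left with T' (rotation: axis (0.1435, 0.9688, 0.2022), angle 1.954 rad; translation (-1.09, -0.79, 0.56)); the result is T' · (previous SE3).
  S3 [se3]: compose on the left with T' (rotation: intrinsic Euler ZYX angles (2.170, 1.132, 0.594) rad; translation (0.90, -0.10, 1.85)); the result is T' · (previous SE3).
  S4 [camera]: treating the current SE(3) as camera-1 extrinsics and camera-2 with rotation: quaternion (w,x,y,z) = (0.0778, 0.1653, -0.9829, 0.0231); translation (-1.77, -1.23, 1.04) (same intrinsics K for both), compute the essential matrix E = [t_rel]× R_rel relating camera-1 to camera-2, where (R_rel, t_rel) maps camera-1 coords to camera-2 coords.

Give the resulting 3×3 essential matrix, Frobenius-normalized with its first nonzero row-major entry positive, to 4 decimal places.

source (pnp_recover): camera pose = R=[0.5470 0.6766 -0.4930; -0.1991 0.6771 0.7084; 0.8131 -0.2893 0.5051], t=(0.0400, -0.1401, 6.7206)
after S1 (compose_se3): R=[0.6784 0.5833 0.4468; -0.7227 0.4206 0.5484; 0.1320 -0.6949 0.7069], t=(3.3307, -4.7356, 5.3514)
after S2 (compose_se3): R=[-0.1132 -0.8522 0.5108; -0.3870 0.5113 0.7674; -0.9151 -0.1108 -0.3876], t=(2.7638, -3.1369, -5.9051)
after S3 (compose_se3): R=[0.3667 -0.2961 -0.8819; -0.8765 -0.4277 -0.2209; -0.3118 0.8541 -0.4164], t=(3.0500, -4.4989, -3.4769)
after S4 (essential): [0.3931 0.0331 0.1859; -0.5159 -0.0863 -0.1942; -0.1356 -0.4896 0.4903]

matrix = [0.3931 0.0331 0.1859; -0.5159 -0.0863 -0.1942; -0.1356 -0.4896 0.4903]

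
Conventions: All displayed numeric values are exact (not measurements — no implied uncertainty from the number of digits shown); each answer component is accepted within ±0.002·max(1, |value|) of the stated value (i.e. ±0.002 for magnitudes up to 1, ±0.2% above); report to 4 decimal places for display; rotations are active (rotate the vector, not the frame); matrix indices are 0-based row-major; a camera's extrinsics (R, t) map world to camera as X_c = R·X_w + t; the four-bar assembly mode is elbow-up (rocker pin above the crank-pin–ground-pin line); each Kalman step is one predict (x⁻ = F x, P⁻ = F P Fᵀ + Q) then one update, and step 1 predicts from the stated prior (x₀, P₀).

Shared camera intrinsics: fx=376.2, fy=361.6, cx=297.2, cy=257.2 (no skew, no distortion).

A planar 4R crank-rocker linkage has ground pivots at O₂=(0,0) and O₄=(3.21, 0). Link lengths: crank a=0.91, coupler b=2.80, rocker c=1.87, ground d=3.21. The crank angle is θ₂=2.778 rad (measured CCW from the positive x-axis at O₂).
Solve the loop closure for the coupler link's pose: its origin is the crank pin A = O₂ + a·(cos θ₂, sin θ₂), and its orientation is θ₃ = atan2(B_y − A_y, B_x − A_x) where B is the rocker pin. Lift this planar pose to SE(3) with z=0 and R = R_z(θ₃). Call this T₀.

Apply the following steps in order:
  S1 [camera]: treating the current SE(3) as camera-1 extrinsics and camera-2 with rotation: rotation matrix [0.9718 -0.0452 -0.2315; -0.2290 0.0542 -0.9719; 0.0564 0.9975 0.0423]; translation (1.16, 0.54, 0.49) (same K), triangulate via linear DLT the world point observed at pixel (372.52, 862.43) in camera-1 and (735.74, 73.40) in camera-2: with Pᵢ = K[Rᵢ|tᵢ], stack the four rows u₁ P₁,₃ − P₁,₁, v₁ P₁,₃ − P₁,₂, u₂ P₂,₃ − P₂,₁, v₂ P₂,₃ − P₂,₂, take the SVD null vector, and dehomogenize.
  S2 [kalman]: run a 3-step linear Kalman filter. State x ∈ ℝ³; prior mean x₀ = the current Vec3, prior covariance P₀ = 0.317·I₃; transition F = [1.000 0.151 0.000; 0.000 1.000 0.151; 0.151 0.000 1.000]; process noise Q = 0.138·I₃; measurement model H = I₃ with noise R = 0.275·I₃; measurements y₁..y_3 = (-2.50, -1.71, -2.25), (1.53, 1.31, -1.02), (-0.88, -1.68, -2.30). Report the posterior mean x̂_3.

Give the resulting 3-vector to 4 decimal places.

source (fourbar_fk): coupler pose = R=[0.9464 -0.3229 0.0000; 0.3229 0.9464 0.0000; 0.0000 0.0000 1.0000], t=(-0.8505, 0.3236, 0.0000)
after S1 (triangulate): (1.6663, 1.4296, 1.3232)
after S2 (kf_track): (-0.3325, -0.8015, -1.6972)

result = (-0.3325, -0.8015, -1.6972)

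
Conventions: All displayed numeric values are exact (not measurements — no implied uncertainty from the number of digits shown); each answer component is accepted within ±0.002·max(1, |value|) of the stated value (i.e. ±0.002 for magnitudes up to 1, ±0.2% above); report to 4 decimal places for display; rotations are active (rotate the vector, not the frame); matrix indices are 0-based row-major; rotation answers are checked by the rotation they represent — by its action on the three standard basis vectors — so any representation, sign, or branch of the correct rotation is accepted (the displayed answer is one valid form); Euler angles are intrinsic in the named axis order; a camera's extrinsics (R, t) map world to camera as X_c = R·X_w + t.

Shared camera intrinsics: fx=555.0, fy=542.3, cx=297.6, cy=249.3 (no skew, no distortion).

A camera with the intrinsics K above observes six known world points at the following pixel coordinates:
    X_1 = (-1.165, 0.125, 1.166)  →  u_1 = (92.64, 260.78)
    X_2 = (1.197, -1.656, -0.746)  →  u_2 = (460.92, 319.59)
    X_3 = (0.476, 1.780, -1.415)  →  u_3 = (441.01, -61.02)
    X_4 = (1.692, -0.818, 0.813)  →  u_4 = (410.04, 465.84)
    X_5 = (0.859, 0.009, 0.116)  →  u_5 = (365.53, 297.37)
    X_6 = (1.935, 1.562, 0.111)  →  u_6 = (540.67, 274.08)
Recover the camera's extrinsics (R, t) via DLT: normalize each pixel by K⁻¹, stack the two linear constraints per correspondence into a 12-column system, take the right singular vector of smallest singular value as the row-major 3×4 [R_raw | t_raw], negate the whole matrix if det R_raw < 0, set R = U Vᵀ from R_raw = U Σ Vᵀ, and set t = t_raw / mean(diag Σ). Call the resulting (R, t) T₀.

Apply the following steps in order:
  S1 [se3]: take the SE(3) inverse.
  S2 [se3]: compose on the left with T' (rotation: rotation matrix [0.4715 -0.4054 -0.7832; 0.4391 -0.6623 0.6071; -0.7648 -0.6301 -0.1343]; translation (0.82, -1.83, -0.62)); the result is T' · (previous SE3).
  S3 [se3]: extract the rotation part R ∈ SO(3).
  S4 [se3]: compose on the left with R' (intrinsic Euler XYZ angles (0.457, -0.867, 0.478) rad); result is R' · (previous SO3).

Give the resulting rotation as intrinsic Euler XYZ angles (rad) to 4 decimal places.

source (pnp_recover): camera pose = R=[0.7482 -0.2036 -0.6315; 0.4781 -0.4944 0.7259; -0.4600 -0.8450 -0.2726], t=(-0.0701, -0.1300, 4.5003)
after S1 (invert_se3): R=[0.7482 0.4781 -0.4600; -0.2036 -0.4944 -0.8450; -0.6315 0.7259 -0.2726], t=(2.1850, 3.7243, 1.2769)
after S2 (compose_se3): R=[0.9299 -0.1427 0.3391; 0.0800 0.9781 0.1922; -0.3591 -0.1516 0.9209], t=(-0.6595, -2.5620, -4.8093)
after S3 (rot_of_se3): [0.9299 -0.1427 0.3391; 0.0800 0.9781 0.1922; -0.3591 -0.1516 0.9209]
after S4 (compose_so3): [0.7842 -0.2576 -0.5644; 0.2848 0.9577 -0.0414; 0.5512 -0.1283 0.8244]

rotation (euler_xyz) = (0.0502, -0.5998, 0.3174)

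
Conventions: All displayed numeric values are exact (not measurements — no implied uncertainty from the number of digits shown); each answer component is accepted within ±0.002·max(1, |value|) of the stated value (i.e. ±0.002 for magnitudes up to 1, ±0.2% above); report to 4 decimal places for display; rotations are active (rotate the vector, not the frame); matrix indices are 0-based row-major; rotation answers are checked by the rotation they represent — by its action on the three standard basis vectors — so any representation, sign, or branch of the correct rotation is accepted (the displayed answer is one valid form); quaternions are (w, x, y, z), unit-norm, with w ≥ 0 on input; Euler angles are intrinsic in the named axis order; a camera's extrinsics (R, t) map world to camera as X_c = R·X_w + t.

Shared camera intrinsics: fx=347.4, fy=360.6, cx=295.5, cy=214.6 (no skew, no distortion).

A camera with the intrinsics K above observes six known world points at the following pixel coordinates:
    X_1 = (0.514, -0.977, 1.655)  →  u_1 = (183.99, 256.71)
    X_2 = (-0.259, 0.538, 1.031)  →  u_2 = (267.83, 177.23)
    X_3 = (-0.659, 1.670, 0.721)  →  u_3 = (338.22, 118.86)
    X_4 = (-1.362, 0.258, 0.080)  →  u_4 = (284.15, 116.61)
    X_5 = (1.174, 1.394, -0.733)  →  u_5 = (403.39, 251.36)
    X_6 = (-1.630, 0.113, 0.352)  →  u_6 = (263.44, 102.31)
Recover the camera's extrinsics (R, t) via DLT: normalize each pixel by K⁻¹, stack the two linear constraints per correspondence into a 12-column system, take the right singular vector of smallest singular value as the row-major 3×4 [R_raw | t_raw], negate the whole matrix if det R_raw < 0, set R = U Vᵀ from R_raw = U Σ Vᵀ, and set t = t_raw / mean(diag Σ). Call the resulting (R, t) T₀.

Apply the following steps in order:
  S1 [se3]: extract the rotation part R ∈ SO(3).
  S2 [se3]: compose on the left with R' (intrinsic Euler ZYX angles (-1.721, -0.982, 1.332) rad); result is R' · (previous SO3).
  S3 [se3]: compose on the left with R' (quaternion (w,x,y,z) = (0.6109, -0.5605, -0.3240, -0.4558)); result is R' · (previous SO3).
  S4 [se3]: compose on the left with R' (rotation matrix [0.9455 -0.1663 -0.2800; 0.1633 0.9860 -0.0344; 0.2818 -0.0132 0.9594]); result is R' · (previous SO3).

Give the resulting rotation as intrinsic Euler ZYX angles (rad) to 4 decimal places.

rotation (euler_zyx) = (0.8741, -0.4700, 0.7846)

source (pnp_recover): camera pose = R=[0.2148 0.7139 -0.6664; 0.9727 -0.2175 0.0806; -0.0874 -0.6656 -0.7412], t=(-0.0299, -0.2202, 5.9782)
after S1 (rot_of_se3): [0.2148 0.7139 -0.6664; 0.9727 -0.2175 0.0806; -0.0874 -0.6656 -0.7412]
after S2 (compose_so3): [0.4086 0.4833 0.7742; 0.5950 -0.7843 0.1756; 0.6921 0.3889 -0.6081]
after S3 (compose_so3): [0.7802 -0.4957 0.3816; 0.5731 0.3219 -0.7536; 0.2508 0.8066 0.5352]
after S4 (compose_so3): [0.5721 -0.7481 0.3362; 0.6838 0.2087 -0.6992; 0.4529 0.6299 0.6310]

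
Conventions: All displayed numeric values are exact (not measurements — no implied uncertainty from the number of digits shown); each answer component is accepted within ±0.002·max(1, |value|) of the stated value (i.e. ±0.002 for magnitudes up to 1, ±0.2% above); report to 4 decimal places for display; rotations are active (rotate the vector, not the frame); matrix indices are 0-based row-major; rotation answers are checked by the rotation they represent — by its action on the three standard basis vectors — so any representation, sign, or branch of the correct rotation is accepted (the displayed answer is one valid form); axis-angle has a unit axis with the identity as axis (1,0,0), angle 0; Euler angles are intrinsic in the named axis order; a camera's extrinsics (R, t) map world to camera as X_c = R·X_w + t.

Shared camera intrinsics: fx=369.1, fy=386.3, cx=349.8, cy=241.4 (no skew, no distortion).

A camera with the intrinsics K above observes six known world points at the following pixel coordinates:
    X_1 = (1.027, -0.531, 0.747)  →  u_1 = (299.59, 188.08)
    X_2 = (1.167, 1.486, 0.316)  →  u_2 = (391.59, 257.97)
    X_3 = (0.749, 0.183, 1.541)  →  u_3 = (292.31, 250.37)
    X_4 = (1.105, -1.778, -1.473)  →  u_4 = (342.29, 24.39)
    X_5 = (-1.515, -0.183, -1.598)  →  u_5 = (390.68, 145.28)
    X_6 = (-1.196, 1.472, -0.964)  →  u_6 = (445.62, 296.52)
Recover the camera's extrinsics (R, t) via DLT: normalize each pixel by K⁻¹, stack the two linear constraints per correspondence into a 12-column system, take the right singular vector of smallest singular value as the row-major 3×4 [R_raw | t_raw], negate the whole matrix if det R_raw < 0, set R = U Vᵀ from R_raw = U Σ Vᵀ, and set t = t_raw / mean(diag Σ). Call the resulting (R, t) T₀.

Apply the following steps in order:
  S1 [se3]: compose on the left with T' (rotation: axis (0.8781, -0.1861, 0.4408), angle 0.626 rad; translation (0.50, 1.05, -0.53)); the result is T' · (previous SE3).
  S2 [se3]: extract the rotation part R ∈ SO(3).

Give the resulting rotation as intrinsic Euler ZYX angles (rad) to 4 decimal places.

source (pnp_recover): camera pose = R=[0.2507 0.6557 -0.7121; -0.4197 0.7366 0.5304; 0.8724 0.1659 0.4599], t=(-0.2700, -0.4799, 5.4096)
after S1 (compose_se3): R=[0.3302 0.4083 -0.8511; -0.7482 0.6629 0.0277; 0.5755 0.6276 0.5243], t=(0.1877, -2.2708, 3.7645)
after S2 (rot_of_se3): [0.3302 0.4083 -0.8511; -0.7482 0.6629 0.0277; 0.5755 0.6276 0.5243]

rotation (euler_zyx) = (-1.1552, -0.6132, 0.8748)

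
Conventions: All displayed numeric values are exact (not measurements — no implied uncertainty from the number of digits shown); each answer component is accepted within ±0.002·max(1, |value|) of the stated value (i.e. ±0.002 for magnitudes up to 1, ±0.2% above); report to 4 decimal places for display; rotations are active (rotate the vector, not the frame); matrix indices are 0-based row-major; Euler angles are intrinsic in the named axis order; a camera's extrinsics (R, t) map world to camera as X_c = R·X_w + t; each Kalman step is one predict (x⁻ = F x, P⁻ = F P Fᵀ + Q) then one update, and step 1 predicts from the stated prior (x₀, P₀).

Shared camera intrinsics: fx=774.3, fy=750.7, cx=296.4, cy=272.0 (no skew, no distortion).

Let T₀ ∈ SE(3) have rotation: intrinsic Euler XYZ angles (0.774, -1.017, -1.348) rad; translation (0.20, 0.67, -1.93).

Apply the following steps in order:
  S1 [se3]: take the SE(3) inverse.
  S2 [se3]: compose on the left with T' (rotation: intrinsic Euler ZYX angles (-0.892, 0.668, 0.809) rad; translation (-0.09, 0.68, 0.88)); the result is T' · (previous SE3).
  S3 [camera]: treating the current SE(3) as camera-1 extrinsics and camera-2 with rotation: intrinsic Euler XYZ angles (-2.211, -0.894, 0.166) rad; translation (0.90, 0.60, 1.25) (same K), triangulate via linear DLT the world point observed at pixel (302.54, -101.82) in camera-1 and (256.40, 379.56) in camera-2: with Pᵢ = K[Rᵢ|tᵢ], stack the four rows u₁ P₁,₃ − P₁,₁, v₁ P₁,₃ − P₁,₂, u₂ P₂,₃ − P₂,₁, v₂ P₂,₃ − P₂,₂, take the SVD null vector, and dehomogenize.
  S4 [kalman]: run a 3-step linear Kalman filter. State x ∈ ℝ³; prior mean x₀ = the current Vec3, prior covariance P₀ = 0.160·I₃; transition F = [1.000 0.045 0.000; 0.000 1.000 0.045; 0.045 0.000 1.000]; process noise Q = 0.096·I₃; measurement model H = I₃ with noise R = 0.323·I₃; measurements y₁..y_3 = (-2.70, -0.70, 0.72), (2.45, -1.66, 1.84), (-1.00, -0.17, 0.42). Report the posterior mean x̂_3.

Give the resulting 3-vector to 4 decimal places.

after S1 (invert_se3): R=[0.1162 -0.8288 -0.5473; 0.5129 -0.4218 0.7477; -0.8505 -0.3676 0.3761], t=(-0.5243, 1.6230, 1.1423)
after S2 (compose_se3): R=[0.7279 -0.6455 0.2314; 0.6418 0.7601 0.1016; -0.2415 0.0746 0.9675], t=(0.6435, 0.2385, 2.7457)
after S3 (triangulate): (-1.7311, -0.9573, 0.1034)
after S4 (kf_track): (-0.5754, -0.7120, 0.7226)

result = (-0.5754, -0.7120, 0.7226)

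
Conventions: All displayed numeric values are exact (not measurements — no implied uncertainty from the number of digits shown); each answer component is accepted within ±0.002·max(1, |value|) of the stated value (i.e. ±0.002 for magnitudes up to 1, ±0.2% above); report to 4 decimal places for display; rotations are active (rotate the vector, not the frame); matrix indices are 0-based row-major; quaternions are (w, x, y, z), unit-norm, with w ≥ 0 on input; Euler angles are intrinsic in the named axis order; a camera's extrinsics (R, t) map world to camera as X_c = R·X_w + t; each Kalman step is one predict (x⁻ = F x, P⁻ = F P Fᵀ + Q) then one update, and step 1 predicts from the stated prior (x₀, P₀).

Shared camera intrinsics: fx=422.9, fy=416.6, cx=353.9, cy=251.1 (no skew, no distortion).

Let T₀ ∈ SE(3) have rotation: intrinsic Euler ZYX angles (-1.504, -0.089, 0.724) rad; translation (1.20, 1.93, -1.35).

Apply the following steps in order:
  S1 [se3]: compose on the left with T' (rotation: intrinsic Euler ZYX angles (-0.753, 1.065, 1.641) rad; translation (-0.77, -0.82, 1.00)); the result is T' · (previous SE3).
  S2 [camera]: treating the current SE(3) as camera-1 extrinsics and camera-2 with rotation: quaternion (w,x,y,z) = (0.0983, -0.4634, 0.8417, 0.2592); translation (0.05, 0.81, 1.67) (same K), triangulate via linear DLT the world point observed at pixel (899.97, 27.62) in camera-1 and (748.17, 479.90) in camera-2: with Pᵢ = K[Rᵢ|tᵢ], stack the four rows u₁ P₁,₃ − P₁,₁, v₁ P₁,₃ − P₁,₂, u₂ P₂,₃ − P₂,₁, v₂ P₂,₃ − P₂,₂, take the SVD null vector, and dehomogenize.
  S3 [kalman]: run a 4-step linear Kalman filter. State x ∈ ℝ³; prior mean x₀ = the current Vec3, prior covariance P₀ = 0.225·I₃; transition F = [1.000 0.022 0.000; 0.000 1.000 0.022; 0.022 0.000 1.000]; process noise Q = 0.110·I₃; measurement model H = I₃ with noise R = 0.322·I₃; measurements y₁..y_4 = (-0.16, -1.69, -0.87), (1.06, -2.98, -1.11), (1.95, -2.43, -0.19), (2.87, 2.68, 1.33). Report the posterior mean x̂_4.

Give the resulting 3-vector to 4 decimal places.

after S1 (compose_se3): R=[-0.6262 -0.1527 -0.7646; 0.5609 -0.7693 -0.3058; -0.5415 -0.6203 0.5674], t=(1.7718, -1.5421, 0.9289)
after S2 (triangulate): (-1.2607, -1.2562, -0.2231)
after S3 (kf_track): (1.7608, -0.0877, 0.3297)

result = (1.7608, -0.0877, 0.3297)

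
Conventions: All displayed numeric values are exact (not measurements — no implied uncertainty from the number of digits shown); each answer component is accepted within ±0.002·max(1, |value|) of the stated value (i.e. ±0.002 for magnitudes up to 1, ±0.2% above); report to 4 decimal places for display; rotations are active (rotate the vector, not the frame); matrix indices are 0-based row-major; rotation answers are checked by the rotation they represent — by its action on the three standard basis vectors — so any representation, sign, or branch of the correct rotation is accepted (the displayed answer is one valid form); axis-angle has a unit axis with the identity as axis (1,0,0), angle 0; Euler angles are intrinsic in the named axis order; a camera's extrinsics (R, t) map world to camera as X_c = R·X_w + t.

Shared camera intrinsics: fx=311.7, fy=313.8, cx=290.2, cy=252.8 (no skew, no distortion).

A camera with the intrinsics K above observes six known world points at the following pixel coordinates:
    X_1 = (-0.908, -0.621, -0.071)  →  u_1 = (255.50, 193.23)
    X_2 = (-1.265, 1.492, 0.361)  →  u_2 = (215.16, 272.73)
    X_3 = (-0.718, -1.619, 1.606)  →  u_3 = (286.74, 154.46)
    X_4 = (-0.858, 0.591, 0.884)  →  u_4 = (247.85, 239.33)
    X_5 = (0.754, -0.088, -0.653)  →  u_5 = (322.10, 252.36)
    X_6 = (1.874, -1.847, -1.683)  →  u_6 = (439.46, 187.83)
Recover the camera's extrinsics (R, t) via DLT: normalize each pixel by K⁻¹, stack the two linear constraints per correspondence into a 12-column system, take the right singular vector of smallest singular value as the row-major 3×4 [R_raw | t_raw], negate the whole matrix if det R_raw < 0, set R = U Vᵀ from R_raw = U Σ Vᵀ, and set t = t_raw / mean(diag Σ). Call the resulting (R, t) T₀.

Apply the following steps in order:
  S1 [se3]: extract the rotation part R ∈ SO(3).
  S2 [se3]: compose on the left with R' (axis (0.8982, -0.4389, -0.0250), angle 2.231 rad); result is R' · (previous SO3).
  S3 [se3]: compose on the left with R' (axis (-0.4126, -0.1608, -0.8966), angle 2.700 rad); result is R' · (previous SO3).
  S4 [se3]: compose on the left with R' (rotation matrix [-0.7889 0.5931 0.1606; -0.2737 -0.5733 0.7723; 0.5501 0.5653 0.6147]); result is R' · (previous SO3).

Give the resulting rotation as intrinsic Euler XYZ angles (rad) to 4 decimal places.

rotation (euler_xyz) = (2.5062, 0.6317, 0.3141)

source (pnp_recover): camera pose = R=[0.9343 -0.3516 0.0592; 0.3554 0.9048 -0.2346; 0.0289 0.2402 0.9703], t=(-0.0800, -0.3501, 6.6607)
after S1 (rot_of_se3): [0.9343 -0.3516 0.0592; 0.3554 0.9048 -0.2346; 0.0289 0.2402 0.9703]
after S2 (compose_so3): [0.4130 -0.8915 -0.1862; -0.7401 -0.2094 -0.6391; 0.5308 0.4017 -0.7463]
after S3 (compose_so3): [-0.2792 0.6657 -0.6921; 0.7659 0.5891 0.2576; 0.5792 -0.4581 -0.6743]
after S4 (compose_so3): [0.7676 -0.2494 0.5905; 0.0846 -0.8737 -0.4790; 0.6354 0.4176 -0.6495]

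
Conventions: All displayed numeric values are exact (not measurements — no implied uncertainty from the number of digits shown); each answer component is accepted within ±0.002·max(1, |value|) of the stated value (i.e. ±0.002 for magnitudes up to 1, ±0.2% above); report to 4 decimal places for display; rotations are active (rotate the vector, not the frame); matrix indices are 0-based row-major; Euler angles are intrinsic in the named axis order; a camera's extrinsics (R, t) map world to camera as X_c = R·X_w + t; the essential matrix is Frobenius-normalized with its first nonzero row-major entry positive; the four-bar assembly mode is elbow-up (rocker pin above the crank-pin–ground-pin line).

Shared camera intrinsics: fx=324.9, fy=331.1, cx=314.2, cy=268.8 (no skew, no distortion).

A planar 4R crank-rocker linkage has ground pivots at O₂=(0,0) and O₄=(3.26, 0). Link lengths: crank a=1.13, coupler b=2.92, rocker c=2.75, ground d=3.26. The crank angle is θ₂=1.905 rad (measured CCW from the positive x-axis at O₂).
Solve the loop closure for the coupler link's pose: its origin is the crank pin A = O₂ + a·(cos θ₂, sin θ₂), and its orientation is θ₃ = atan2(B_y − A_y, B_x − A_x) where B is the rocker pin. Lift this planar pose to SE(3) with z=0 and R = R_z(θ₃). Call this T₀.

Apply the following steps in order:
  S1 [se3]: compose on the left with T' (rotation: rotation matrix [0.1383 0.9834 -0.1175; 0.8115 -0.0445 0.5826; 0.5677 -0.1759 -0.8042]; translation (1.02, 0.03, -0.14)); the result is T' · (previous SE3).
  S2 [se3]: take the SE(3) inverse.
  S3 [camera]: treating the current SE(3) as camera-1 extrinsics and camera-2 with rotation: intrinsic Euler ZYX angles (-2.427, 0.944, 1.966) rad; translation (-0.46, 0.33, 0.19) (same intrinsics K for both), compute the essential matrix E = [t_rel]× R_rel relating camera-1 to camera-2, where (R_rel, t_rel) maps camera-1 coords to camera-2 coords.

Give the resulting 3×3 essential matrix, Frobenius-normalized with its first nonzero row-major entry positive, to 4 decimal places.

matrix = [0.0653 -0.0843 -0.6188; 0.4600 -0.3475 0.2615; -0.3060 0.2521 0.2188]

source (fourbar_fk): coupler pose = R=[0.8673 -0.4978 0.0000; 0.4978 0.8673 0.0000; 0.0000 0.0000 1.0000], t=(-0.3707, 1.0675, 0.0000)
after S1 (compose_se3): R=[0.6095 0.7840 -0.1175; 0.6817 -0.4426 0.5826; 0.4048 -0.4352 -0.8042], t=(2.0185, -0.3183, -0.5382)
after S2 (invert_se3): R=[0.6095 0.6817 0.4048; 0.7840 -0.4426 -0.4352; -0.1175 0.5826 -0.8042], t=(-0.7955, -1.9577, -0.0102)
after S3 (essential): [0.0653 -0.0843 -0.6188; 0.4600 -0.3475 0.2615; -0.3060 0.2521 0.2188]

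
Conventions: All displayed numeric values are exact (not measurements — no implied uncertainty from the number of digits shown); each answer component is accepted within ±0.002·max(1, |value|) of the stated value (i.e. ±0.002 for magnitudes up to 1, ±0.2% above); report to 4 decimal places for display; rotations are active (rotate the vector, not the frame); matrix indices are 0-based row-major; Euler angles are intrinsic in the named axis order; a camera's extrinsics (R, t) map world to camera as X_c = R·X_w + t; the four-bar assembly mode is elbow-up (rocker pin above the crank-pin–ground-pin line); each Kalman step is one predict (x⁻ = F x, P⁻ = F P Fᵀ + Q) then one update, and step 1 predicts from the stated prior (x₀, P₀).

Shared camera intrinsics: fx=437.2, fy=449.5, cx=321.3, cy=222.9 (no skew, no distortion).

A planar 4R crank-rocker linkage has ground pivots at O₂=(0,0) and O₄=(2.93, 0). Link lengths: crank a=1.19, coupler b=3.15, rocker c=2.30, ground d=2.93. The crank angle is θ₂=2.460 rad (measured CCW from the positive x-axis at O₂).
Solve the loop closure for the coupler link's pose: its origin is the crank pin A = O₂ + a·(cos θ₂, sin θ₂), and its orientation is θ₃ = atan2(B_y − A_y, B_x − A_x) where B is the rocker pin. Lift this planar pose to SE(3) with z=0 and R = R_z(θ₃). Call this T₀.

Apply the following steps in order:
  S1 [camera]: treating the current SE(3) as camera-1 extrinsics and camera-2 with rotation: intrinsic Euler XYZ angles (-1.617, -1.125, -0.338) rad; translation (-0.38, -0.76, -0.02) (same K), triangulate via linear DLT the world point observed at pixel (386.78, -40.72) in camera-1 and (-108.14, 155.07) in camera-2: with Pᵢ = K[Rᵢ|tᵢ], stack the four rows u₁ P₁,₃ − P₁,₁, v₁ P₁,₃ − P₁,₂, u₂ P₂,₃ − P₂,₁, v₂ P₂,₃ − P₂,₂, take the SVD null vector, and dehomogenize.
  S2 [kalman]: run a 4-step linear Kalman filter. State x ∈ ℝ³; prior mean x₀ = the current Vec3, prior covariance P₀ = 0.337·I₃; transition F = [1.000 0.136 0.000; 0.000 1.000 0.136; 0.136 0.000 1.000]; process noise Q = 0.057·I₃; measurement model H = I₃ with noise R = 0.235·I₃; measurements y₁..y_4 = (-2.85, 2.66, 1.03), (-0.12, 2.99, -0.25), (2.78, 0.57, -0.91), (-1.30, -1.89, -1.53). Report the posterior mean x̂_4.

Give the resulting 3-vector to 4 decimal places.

result = (-0.1164, 0.0182, -0.7707)

source (fourbar_fk): coupler pose = R=[0.9074 -0.4202 0.0000; 0.4202 0.9074 0.0000; 0.0000 0.0000 1.0000], t=(-0.9241, 0.7497, 0.0000)
after S1 (triangulate): (0.3520, -1.9925, 1.5524)
after S2 (kf_track): (-0.1164, 0.0182, -0.7707)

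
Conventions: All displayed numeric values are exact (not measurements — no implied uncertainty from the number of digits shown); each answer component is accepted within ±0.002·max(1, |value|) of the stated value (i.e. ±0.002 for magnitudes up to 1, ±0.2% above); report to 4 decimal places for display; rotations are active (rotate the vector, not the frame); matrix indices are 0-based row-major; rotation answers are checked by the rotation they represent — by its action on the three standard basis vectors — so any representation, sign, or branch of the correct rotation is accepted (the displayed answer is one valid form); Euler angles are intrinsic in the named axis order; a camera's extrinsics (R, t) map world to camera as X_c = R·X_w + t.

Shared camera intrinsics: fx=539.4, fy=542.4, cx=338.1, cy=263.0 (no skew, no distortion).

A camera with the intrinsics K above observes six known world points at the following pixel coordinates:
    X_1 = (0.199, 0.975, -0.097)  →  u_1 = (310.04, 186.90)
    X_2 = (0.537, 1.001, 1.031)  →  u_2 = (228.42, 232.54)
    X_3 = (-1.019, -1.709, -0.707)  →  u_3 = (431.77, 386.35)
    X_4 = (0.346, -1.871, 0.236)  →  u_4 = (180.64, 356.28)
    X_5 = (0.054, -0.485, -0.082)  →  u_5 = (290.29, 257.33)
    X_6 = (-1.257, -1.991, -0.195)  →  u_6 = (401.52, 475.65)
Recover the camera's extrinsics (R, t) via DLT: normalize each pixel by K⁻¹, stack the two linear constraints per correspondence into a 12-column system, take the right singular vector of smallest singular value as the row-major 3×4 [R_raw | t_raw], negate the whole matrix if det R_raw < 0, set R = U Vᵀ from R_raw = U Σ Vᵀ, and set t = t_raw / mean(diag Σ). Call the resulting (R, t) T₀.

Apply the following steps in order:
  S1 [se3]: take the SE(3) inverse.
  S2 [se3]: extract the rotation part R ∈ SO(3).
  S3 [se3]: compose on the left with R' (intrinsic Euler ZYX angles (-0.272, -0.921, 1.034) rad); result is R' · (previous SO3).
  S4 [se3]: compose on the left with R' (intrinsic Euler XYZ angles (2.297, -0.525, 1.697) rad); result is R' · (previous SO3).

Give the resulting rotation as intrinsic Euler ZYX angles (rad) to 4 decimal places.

rotation (euler_zyx) = (1.8221, -0.5213, -2.8638)

source (pnp_recover): camera pose = R=[-0.7441 0.1405 -0.6531; -0.6318 -0.4658 0.6196; -0.2172 0.8737 0.4353], t=(-0.3600, -0.1900, 5.1507)
after S1 (invert_se3): R=[-0.7441 -0.6318 -0.2172; 0.1405 -0.4658 0.8737; -0.6531 0.6196 0.4353], t=(0.7306, -4.5381, -2.3597)
after S2 (rot_of_se3): [-0.7441 -0.6318 -0.2172; 0.1405 -0.4658 0.8737; -0.6531 0.6196 0.4353]
after S3 (compose_so3): [-0.1000 -0.5113 -0.8536; 0.6852 -0.6574 0.3135; -0.7215 -0.5535 0.4160]
after S4 (compose_so3): [-0.2157 0.8975 -0.3847; 0.8399 0.3714 0.3956; 0.4980 -0.2378 -0.8340]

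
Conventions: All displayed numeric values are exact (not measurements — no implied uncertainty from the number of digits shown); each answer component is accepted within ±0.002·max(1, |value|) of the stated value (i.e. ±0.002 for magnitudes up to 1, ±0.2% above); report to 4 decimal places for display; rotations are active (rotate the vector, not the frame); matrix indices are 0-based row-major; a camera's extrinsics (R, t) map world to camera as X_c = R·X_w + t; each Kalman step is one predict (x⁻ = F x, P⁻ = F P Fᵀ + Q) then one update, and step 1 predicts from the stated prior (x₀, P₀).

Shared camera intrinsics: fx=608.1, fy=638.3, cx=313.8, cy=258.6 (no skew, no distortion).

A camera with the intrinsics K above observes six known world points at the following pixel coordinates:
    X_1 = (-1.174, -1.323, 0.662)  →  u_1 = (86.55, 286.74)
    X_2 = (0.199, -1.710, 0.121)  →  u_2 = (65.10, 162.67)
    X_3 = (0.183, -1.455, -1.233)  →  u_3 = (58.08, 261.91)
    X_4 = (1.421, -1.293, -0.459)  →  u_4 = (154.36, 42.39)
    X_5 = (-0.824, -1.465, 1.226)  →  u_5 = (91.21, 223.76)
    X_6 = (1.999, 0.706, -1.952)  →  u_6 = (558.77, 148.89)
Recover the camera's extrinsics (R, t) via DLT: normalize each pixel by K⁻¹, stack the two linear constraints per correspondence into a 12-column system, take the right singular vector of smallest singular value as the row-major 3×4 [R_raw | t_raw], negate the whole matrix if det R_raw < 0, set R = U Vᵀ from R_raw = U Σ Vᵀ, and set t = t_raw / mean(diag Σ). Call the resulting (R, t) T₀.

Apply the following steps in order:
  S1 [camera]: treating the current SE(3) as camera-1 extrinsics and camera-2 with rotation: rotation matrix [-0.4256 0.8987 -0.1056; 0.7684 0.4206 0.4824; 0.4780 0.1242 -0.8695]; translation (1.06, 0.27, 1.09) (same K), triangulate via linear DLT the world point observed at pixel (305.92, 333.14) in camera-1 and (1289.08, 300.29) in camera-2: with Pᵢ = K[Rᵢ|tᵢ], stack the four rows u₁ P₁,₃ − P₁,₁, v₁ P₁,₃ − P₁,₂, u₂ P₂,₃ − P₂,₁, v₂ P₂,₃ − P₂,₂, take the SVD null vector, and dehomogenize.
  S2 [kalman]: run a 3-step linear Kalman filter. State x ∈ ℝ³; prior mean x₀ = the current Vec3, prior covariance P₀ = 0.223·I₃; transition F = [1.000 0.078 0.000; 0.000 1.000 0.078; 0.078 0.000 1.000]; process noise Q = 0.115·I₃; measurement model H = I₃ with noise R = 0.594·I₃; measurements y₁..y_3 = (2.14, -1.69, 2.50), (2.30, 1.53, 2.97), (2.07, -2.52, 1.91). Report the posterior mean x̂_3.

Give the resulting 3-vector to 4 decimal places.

result = (1.4915, -0.4532, 1.7479)

source (pnp_recover): camera pose = R=[0.3915 0.9109 -0.1306; -0.8270 0.2861 -0.4839; -0.4034 0.2975 0.8653], t=(-0.4701, -0.0100, 5.2898)
after S1 (triangulate): (-0.4522, 0.6024, -0.2113)
after S2 (kf_track): (1.4915, -0.4532, 1.7479)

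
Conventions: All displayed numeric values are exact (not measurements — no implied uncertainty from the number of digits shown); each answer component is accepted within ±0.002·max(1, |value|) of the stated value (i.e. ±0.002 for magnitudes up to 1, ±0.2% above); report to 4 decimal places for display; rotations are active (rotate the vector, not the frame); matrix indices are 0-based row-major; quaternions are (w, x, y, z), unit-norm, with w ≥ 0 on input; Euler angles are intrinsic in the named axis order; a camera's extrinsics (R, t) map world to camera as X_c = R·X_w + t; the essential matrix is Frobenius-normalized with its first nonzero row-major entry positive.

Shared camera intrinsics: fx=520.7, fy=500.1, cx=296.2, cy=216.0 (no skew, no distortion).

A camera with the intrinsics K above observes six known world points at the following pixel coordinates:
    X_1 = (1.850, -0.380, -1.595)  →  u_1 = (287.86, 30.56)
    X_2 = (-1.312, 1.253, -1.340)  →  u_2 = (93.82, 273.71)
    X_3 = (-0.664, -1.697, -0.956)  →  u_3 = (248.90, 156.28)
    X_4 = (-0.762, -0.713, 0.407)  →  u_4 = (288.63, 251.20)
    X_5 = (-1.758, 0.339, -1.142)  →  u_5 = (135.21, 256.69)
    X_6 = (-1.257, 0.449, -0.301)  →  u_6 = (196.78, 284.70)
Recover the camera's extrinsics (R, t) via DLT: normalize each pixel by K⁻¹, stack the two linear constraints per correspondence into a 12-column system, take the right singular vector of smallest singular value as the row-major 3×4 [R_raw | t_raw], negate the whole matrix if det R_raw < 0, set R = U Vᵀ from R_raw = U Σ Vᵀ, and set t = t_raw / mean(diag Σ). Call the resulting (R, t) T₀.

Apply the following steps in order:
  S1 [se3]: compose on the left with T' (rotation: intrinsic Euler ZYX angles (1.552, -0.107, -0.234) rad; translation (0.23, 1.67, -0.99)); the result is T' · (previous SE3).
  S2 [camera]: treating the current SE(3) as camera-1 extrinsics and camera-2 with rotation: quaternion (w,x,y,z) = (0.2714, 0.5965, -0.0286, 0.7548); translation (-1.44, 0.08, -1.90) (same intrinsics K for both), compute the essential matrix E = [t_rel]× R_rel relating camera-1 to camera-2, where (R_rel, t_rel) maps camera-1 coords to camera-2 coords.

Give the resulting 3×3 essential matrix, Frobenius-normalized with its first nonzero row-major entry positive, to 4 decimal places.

source (pnp_recover): camera pose = R=[0.6074 -0.3189 0.7276; -0.5201 0.5326 0.6677; -0.6005 -0.7840 0.1577], t=(-0.1701, 0.2401, 6.4307)
after S1 (compose_se3): R=[0.6573 -0.3405 -0.6723; 0.6412 -0.2161 0.7363; -0.3960 -0.9151 0.0763], t=(-1.5100, 0.8713, 5.1561)
after S2 (essential): [0.1671 0.1909 -0.0676; -0.1418 -0.5631 0.3290; 0.6397 -0.0521 0.2716]

matrix = [0.1671 0.1909 -0.0676; -0.1418 -0.5631 0.3290; 0.6397 -0.0521 0.2716]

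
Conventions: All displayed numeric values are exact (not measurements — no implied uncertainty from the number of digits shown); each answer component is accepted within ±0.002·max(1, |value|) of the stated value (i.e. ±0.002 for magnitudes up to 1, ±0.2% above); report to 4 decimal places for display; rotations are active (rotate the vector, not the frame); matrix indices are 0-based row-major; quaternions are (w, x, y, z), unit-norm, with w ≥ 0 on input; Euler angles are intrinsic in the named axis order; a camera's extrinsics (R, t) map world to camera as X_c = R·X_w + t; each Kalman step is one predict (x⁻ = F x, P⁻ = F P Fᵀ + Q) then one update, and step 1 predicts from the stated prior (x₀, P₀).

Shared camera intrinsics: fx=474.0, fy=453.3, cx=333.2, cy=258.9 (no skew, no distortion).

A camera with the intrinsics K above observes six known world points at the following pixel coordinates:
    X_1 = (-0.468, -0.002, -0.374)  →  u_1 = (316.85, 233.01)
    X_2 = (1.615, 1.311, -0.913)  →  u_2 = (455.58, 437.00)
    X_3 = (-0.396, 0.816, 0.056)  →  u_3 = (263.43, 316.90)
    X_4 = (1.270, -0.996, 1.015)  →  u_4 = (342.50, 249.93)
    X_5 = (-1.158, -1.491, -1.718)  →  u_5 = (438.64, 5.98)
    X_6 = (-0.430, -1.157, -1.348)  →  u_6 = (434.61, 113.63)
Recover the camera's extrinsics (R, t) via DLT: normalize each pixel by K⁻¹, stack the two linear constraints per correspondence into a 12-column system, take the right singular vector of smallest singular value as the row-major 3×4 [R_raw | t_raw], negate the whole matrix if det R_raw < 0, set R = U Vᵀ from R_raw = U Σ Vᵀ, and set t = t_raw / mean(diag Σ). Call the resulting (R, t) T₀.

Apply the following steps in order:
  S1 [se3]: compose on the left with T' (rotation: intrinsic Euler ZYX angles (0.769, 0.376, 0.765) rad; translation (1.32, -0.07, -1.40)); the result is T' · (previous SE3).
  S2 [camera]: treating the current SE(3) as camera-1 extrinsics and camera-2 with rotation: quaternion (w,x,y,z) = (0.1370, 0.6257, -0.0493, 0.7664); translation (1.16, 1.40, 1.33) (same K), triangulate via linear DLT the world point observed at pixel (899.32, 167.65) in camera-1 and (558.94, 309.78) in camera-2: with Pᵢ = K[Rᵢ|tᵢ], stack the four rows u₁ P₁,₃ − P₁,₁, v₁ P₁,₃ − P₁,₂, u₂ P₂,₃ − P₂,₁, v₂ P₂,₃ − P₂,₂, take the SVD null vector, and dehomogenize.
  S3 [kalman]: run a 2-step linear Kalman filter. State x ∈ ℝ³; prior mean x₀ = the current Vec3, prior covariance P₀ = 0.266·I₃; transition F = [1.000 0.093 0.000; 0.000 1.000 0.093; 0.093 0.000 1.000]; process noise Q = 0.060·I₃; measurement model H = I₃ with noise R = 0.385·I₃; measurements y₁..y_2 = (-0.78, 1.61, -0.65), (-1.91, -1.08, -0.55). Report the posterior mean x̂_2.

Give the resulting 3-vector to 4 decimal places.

source (pnp_recover): camera pose = R=[0.6159 -0.2494 -0.7473; 0.4796 0.8712 0.1045; 0.6250 -0.4228 0.6562], t=(-0.1400, 0.0200, 4.8299)
after S1 (compose_se3): R=[0.6787 -0.7286 -0.0919; 0.5359 0.5769 -0.6164; 0.5022 0.3691 0.7820], t=(4.4656, -1.6606, 1.9051)
after S2 (triangulate): (1.6706, 1.0659, 1.0483)
after S3 (kf_track): (-0.3766, 0.3214, -0.0974)

result = (-0.3766, 0.3214, -0.0974)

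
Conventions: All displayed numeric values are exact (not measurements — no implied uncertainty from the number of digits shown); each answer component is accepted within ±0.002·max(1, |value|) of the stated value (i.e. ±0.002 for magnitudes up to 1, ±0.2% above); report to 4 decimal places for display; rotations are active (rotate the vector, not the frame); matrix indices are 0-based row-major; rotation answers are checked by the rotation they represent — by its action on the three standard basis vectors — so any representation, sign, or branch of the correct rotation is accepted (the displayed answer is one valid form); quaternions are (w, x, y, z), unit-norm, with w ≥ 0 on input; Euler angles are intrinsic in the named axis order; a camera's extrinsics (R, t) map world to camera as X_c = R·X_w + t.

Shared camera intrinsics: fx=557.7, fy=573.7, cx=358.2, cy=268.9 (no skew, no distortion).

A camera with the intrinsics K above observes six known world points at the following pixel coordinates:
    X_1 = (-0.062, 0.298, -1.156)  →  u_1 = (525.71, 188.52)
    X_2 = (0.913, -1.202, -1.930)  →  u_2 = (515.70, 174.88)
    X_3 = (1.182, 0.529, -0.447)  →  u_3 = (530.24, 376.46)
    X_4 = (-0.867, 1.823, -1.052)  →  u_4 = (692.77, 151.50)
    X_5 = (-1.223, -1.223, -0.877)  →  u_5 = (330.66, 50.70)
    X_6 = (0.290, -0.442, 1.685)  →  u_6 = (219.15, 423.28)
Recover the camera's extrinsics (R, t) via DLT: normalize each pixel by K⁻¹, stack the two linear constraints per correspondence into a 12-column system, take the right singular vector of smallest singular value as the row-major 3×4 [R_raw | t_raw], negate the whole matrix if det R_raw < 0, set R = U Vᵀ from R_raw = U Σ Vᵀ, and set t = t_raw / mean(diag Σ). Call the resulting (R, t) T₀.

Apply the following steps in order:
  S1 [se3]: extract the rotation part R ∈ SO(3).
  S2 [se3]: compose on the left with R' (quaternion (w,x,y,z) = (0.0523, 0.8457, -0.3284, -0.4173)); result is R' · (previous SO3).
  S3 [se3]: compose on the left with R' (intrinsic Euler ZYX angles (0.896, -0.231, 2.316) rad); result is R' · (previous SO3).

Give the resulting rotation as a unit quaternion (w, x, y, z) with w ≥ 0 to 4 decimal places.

source (pnp_recover): camera pose = R=[0.4917 0.4134 -0.7664; 0.6745 0.3758 0.6355; 0.5507 -0.8294 -0.0940], t=(0.2100, 0.1100, 4.1301)
after S1 (rot_of_se3): [0.4917 0.4134 -0.7664; 0.6745 0.3758 0.6355; 0.5507 -0.8294 -0.0940]
after S2 (compose_so3): [-0.5385 0.6018 -0.5898; -0.7177 -0.6943 -0.0532; -0.4415 0.3946 0.8058]
after S3 (compose_so3): [-0.9283 0.3361 0.1593; 0.1382 0.7095 -0.6910; -0.3453 -0.6194 -0.7050]

rotation (quat) = (0.1380, 0.1297, 0.9142, -0.3584)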